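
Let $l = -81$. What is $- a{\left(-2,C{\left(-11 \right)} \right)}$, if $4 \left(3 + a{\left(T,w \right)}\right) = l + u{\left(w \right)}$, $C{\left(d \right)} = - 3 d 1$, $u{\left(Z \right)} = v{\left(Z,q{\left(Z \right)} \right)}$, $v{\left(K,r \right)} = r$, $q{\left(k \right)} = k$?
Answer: $15$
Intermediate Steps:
$u{\left(Z \right)} = Z$
$C{\left(d \right)} = - 3 d$
$a{\left(T,w \right)} = - \frac{93}{4} + \frac{w}{4}$ ($a{\left(T,w \right)} = -3 + \frac{-81 + w}{4} = -3 + \left(- \frac{81}{4} + \frac{w}{4}\right) = - \frac{93}{4} + \frac{w}{4}$)
$- a{\left(-2,C{\left(-11 \right)} \right)} = - (- \frac{93}{4} + \frac{\left(-3\right) \left(-11\right)}{4}) = - (- \frac{93}{4} + \frac{1}{4} \cdot 33) = - (- \frac{93}{4} + \frac{33}{4}) = \left(-1\right) \left(-15\right) = 15$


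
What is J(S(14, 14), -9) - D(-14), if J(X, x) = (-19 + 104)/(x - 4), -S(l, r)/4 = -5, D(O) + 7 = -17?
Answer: 227/13 ≈ 17.462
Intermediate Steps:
D(O) = -24 (D(O) = -7 - 17 = -24)
S(l, r) = 20 (S(l, r) = -4*(-5) = 20)
J(X, x) = 85/(-4 + x)
J(S(14, 14), -9) - D(-14) = 85/(-4 - 9) - 1*(-24) = 85/(-13) + 24 = 85*(-1/13) + 24 = -85/13 + 24 = 227/13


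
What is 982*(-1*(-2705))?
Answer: 2656310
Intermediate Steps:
982*(-1*(-2705)) = 982*2705 = 2656310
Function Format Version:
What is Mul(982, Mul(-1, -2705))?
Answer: 2656310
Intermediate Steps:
Mul(982, Mul(-1, -2705)) = Mul(982, 2705) = 2656310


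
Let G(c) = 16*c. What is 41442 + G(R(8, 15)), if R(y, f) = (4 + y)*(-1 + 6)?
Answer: 42402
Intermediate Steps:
R(y, f) = 20 + 5*y (R(y, f) = (4 + y)*5 = 20 + 5*y)
41442 + G(R(8, 15)) = 41442 + 16*(20 + 5*8) = 41442 + 16*(20 + 40) = 41442 + 16*60 = 41442 + 960 = 42402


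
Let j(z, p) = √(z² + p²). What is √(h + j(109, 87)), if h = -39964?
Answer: √(-39964 + 5*√778) ≈ 199.56*I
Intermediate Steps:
j(z, p) = √(p² + z²)
√(h + j(109, 87)) = √(-39964 + √(87² + 109²)) = √(-39964 + √(7569 + 11881)) = √(-39964 + √19450) = √(-39964 + 5*√778)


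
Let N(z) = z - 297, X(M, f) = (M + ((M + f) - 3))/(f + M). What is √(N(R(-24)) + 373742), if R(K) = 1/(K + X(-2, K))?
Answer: √131321545387/593 ≈ 611.10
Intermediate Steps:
X(M, f) = (-3 + f + 2*M)/(M + f) (X(M, f) = (M + (-3 + M + f))/(M + f) = (-3 + f + 2*M)/(M + f))
R(K) = 1/(K + (-7 + K)/(-2 + K)) (R(K) = 1/(K + (-3 + K + 2*(-2))/(-2 + K)) = 1/(K + (-3 + K - 4)/(-2 + K)) = 1/(K + (-7 + K)/(-2 + K)))
N(z) = -297 + z
√(N(R(-24)) + 373742) = √((-297 + (-2 - 24)/(-7 + (-24)² - 1*(-24))) + 373742) = √((-297 - 26/(-7 + 576 + 24)) + 373742) = √((-297 - 26/593) + 373742) = √(-176147/593 + 373742) = √(221452859/593) = √131321545387/593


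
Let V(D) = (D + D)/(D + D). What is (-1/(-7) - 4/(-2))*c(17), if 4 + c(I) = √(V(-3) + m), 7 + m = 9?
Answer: -60/7 + 15*√3/7 ≈ -4.8599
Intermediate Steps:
m = 2 (m = -7 + 9 = 2)
V(D) = 1 (V(D) = (2*D)/((2*D)) = (2*D)*(1/(2*D)) = 1)
c(I) = -4 + √3 (c(I) = -4 + √(1 + 2) = -4 + √3)
(-1/(-7) - 4/(-2))*c(17) = (-1/(-7) - 4/(-2))*(-4 + √3) = (-1*(-⅐) - 4*(-½))*(-4 + √3) = (⅐ + 2)*(-4 + √3) = 15*(-4 + √3)/7 = -60/7 + 15*√3/7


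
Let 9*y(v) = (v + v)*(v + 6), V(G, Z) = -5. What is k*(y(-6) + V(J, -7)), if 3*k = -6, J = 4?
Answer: 10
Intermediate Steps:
k = -2 (k = (⅓)*(-6) = -2)
y(v) = 2*v*(6 + v)/9 (y(v) = ((v + v)*(v + 6))/9 = ((2*v)*(6 + v))/9 = (2*v*(6 + v))/9 = 2*v*(6 + v)/9)
k*(y(-6) + V(J, -7)) = -2*((2/9)*(-6)*(6 - 6) - 5) = -2*((2/9)*(-6)*0 - 5) = -2*(0 - 5) = -2*(-5) = 10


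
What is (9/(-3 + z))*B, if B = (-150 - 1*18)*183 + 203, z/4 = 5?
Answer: -274869/17 ≈ -16169.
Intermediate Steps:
z = 20 (z = 4*5 = 20)
B = -30541 (B = (-150 - 18)*183 + 203 = -168*183 + 203 = -30744 + 203 = -30541)
(9/(-3 + z))*B = (9/(-3 + 20))*(-30541) = (9/17)*(-30541) = -274869/17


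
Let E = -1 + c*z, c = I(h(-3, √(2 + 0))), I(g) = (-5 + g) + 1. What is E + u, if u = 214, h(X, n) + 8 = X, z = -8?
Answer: 333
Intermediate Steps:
h(X, n) = -8 + X
I(g) = -4 + g
c = -15 (c = -4 + (-8 - 3) = -4 - 11 = -15)
E = 119 (E = -1 - 15*(-8) = -1 + 120 = 119)
E + u = 119 + 214 = 333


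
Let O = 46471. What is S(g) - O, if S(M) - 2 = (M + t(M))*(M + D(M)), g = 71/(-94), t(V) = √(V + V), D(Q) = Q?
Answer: -205295001/4418 - 71*I*√3337/2209 ≈ -46468.0 - 1.8567*I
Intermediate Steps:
t(V) = √2*√V (t(V) = √(2*V) = √2*√V)
g = -71/94 (g = 71*(-1/94) = -71/94 ≈ -0.75532)
S(M) = 2 + 2*M*(M + √2*√M) (S(M) = 2 + (M + √2*√M)*(M + M) = 2 + (M + √2*√M)*(2*M) = 2 + 2*M*(M + √2*√M))
S(g) - O = (2 + 2*(-71/94)² + 2*√2*(-71/94)^(3/2)) - 1*46471 = (2 + 2*(5041/8836) + 2*√2*(-71*I*√6674/8836)) - 46471 = (2 + 5041/4418 - 71*I*√3337/2209) - 46471 = (13877/4418 - 71*I*√3337/2209) - 46471 = -205295001/4418 - 71*I*√3337/2209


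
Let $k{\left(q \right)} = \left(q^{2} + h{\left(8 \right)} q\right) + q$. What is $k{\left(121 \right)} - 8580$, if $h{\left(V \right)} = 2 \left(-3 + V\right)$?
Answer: $7392$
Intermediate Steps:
$h{\left(V \right)} = -6 + 2 V$
$k{\left(q \right)} = q^{2} + 11 q$ ($k{\left(q \right)} = \left(q^{2} + \left(-6 + 2 \cdot 8\right) q\right) + q = \left(q^{2} + \left(-6 + 16\right) q\right) + q = \left(q^{2} + 10 q\right) + q = q^{2} + 11 q$)
$k{\left(121 \right)} - 8580 = 121 \left(11 + 121\right) - 8580 = 121 \cdot 132 - 8580 = 15972 - 8580 = 7392$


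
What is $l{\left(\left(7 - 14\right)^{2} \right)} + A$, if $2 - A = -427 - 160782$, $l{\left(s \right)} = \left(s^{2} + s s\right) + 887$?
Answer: $166900$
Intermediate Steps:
$l{\left(s \right)} = 887 + 2 s^{2}$ ($l{\left(s \right)} = \left(s^{2} + s^{2}\right) + 887 = 2 s^{2} + 887 = 887 + 2 s^{2}$)
$A = 161211$ ($A = 2 - \left(-427 - 160782\right) = 2 - -161209 = 2 + 161209 = 161211$)
$l{\left(\left(7 - 14\right)^{2} \right)} + A = \left(887 + 2 \left(\left(7 - 14\right)^{2}\right)^{2}\right) + 161211 = \left(887 + 2 \left(\left(-7\right)^{2}\right)^{2}\right) + 161211 = \left(887 + 2 \cdot 49^{2}\right) + 161211 = \left(887 + 2 \cdot 2401\right) + 161211 = \left(887 + 4802\right) + 161211 = 5689 + 161211 = 166900$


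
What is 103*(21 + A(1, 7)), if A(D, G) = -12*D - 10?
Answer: -103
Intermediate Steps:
A(D, G) = -10 - 12*D
103*(21 + A(1, 7)) = 103*(21 + (-10 - 12*1)) = 103*(21 + (-10 - 12)) = 103*(21 - 22) = 103*(-1) = -103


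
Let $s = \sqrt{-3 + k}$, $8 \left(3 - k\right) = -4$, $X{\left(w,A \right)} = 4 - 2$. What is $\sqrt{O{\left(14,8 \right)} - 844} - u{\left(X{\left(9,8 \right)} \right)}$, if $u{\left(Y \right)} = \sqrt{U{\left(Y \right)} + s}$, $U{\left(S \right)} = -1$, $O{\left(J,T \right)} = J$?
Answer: $- \frac{\sqrt{-4 + 2 \sqrt{2}}}{2} + i \sqrt{830} \approx 28.269 i$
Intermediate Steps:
$X{\left(w,A \right)} = 2$ ($X{\left(w,A \right)} = 4 - 2 = 2$)
$k = \frac{7}{2}$ ($k = 3 - - \frac{1}{2} = 3 + \frac{1}{2} = \frac{7}{2} \approx 3.5$)
$s = \frac{\sqrt{2}}{2}$ ($s = \sqrt{-3 + \frac{7}{2}} = \sqrt{\frac{1}{2}} = \frac{\sqrt{2}}{2} \approx 0.70711$)
$u{\left(Y \right)} = \sqrt{-1 + \frac{\sqrt{2}}{2}}$
$\sqrt{O{\left(14,8 \right)} - 844} - u{\left(X{\left(9,8 \right)} \right)} = \sqrt{14 - 844} - \frac{\sqrt{-4 + 2 \sqrt{2}}}{2} = \sqrt{-830} - \frac{\sqrt{-4 + 2 \sqrt{2}}}{2} = i \sqrt{830} - \frac{\sqrt{-4 + 2 \sqrt{2}}}{2} = - \frac{\sqrt{-4 + 2 \sqrt{2}}}{2} + i \sqrt{830}$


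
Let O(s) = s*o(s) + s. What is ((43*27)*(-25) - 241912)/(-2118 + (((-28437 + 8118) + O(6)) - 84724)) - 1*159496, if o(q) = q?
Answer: -17084781087/107119 ≈ -1.5949e+5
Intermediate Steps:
O(s) = s + s² (O(s) = s*s + s = s² + s = s + s²)
((43*27)*(-25) - 241912)/(-2118 + (((-28437 + 8118) + O(6)) - 84724)) - 1*159496 = ((43*27)*(-25) - 241912)/(-2118 + (((-28437 + 8118) + 6*(1 + 6)) - 84724)) - 1*159496 = (1161*(-25) - 241912)/(-2118 + ((-20319 + 6*7) - 84724)) - 159496 = (-29025 - 241912)/(-2118 + ((-20319 + 42) - 84724)) - 159496 = -270937/(-2118 + (-20277 - 84724)) - 159496 = -270937/(-2118 - 105001) - 159496 = -270937/(-107119) - 159496 = -270937*(-1/107119) - 159496 = 270937/107119 - 159496 = -17084781087/107119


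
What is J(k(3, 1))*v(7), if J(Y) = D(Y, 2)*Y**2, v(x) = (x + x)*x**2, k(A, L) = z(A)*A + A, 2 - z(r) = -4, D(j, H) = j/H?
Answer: 3176523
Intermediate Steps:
z(r) = 6 (z(r) = 2 - 1*(-4) = 2 + 4 = 6)
k(A, L) = 7*A (k(A, L) = 6*A + A = 7*A)
v(x) = 2*x**3 (v(x) = (2*x)*x**2 = 2*x**3)
J(Y) = Y**3/2 (J(Y) = (Y/2)*Y**2 = Y**3/2)
J(k(3, 1))*v(7) = ((7*3)**3/2)*(2*7**3) = ((1/2)*21**3)*(2*343) = ((1/2)*9261)*686 = (9261/2)*686 = 3176523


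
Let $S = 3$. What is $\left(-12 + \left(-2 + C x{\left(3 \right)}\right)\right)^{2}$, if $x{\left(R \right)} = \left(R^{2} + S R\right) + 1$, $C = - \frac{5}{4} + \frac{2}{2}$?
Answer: $\frac{5625}{16} \approx 351.56$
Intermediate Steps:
$C = - \frac{1}{4}$ ($C = \left(-5\right) \frac{1}{4} + 2 \cdot \frac{1}{2} = - \frac{5}{4} + 1 = - \frac{1}{4} \approx -0.25$)
$x{\left(R \right)} = 1 + R^{2} + 3 R$ ($x{\left(R \right)} = \left(R^{2} + 3 R\right) + 1 = 1 + R^{2} + 3 R$)
$\left(-12 + \left(-2 + C x{\left(3 \right)}\right)\right)^{2} = \left(-12 - \left(2 + \frac{1 + 3^{2} + 3 \cdot 3}{4}\right)\right)^{2} = \left(-12 - \left(2 + \frac{1 + 9 + 9}{4}\right)\right)^{2} = \left(-12 - \frac{27}{4}\right)^{2} = \left(- \frac{75}{4}\right)^{2} = \frac{5625}{16}$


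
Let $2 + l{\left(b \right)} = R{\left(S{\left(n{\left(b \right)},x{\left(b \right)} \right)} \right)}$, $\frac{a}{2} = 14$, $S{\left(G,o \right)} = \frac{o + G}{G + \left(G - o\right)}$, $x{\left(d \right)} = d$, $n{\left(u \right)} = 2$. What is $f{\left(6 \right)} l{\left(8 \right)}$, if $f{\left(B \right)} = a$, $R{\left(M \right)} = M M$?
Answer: $119$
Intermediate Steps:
$S{\left(G,o \right)} = \frac{G + o}{- o + 2 G}$
$a = 28$ ($a = 2 \cdot 14 = 28$)
$R{\left(M \right)} = M^{2}$
$f{\left(B \right)} = 28$
$l{\left(b \right)} = -2 + \frac{\left(2 + b\right)^{2}}{\left(4 - b\right)^{2}}$ ($l{\left(b \right)} = -2 + \left(\frac{2 + b}{- b + 2 \cdot 2}\right)^{2} = -2 + \left(\frac{2 + b}{- b + 4}\right)^{2} = -2 + \left(\frac{2 + b}{4 - b}\right)^{2} = -2 + \frac{\left(2 + b\right)^{2}}{\left(4 - b\right)^{2}}$)
$f{\left(6 \right)} l{\left(8 \right)} = 28 \left(-2 + \frac{\left(2 + 8\right)^{2}}{\left(-4 + 8\right)^{2}}\right) = 28 \left(-2 + \frac{10^{2}}{16}\right) = 28 \left(-2 + \frac{1}{16} \cdot 100\right) = 28 \left(-2 + \frac{25}{4}\right) = 28 \cdot \frac{17}{4} = 119$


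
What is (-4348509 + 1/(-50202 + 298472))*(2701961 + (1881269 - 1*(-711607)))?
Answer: -5716328948820858073/248270 ≈ -2.3025e+13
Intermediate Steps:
(-4348509 + 1/(-50202 + 298472))*(2701961 + (1881269 - 1*(-711607))) = (-4348509 + 1/248270)*(2701961 + (1881269 + 711607)) = (-4348509 + 1/248270)*(2701961 + 2592876) = -1079604329429/248270*5294837 = -5716328948820858073/248270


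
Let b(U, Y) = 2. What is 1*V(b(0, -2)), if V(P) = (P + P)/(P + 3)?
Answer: ⅘ ≈ 0.80000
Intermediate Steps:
V(P) = 2*P/(3 + P) (V(P) = (2*P)/(3 + P) = 2*P/(3 + P))
1*V(b(0, -2)) = 1*(2*2/(3 + 2)) = 1*(2*2/5) = 1*(2*2*(⅕)) = 1*(⅘) = ⅘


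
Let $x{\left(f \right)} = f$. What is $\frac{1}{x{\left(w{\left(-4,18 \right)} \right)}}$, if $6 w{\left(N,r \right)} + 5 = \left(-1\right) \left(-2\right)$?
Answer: $-2$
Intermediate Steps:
$w{\left(N,r \right)} = - \frac{1}{2}$ ($w{\left(N,r \right)} = - \frac{5}{6} + \frac{\left(-1\right) \left(-2\right)}{6} = - \frac{5}{6} + \frac{1}{6} \cdot 2 = - \frac{5}{6} + \frac{1}{3} = - \frac{1}{2}$)
$\frac{1}{x{\left(w{\left(-4,18 \right)} \right)}} = \frac{1}{- \frac{1}{2}} = -2$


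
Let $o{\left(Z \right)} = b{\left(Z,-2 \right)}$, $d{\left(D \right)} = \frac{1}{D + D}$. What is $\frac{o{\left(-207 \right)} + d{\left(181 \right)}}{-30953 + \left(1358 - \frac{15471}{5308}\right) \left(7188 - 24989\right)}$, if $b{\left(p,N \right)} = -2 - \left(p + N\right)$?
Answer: $- \frac{198877490}{23204780415777} \approx -8.5705 \cdot 10^{-6}$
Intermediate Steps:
$b{\left(p,N \right)} = -2 - N - p$ ($b{\left(p,N \right)} = -2 - \left(N + p\right) = -2 - N - p$)
$d{\left(D \right)} = \frac{1}{2 D}$
$o{\left(Z \right)} = - Z$ ($o{\left(Z \right)} = -2 - -2 - Z = -2 + 2 - Z = - Z$)
$\frac{o{\left(-207 \right)} + d{\left(181 \right)}}{-30953 + \left(1358 - \frac{15471}{5308}\right) \left(7188 - 24989\right)} = \frac{\left(-1\right) \left(-207\right) + \frac{1}{2 \cdot 181}}{-30953 + \left(1358 - \frac{15471}{5308}\right) \left(7188 - 24989\right)} = \frac{207 + \frac{1}{2} \cdot \frac{1}{181}}{-30953 + \left(1358 - \frac{15471}{5308}\right) \left(-17801\right)} = \frac{207 + \frac{1}{362}}{-30953 + \left(1358 - \frac{15471}{5308}\right) \left(-17801\right)} = \frac{74935}{362 \left(-30953 + \frac{7192793}{5308} \left(-17801\right)\right)} = \frac{74935}{362 \left(-30953 - \frac{128038908193}{5308}\right)} = \frac{74935}{362 \left(- \frac{128203206717}{5308}\right)} = \frac{74935}{362} \left(- \frac{5308}{128203206717}\right) = - \frac{198877490}{23204780415777}$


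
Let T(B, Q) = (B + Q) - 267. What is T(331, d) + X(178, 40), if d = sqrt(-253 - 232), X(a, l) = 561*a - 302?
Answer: 99620 + I*sqrt(485) ≈ 99620.0 + 22.023*I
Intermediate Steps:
X(a, l) = -302 + 561*a
d = I*sqrt(485) (d = sqrt(-485) = I*sqrt(485) ≈ 22.023*I)
T(B, Q) = -267 + B + Q
T(331, d) + X(178, 40) = (-267 + 331 + I*sqrt(485)) + (-302 + 561*178) = (64 + I*sqrt(485)) + (-302 + 99858) = (64 + I*sqrt(485)) + 99556 = 99620 + I*sqrt(485)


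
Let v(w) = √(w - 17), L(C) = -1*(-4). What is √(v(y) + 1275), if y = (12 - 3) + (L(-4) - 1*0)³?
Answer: √(1275 + 2*√14) ≈ 35.812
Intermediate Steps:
L(C) = 4
y = 73 (y = (12 - 3) + (4 - 1*0)³ = 9 + (4 + 0)³ = 9 + 4³ = 9 + 64 = 73)
v(w) = √(-17 + w)
√(v(y) + 1275) = √(√(-17 + 73) + 1275) = √(√56 + 1275) = √(2*√14 + 1275) = √(1275 + 2*√14)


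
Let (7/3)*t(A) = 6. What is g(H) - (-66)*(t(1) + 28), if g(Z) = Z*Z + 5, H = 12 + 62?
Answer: 52491/7 ≈ 7498.7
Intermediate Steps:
t(A) = 18/7 (t(A) = (3/7)*6 = 18/7)
H = 74
g(Z) = 5 + Z**2 (g(Z) = Z**2 + 5 = 5 + Z**2)
g(H) - (-66)*(t(1) + 28) = (5 + 74**2) - (-66)*(18/7 + 28) = (5 + 5476) - (-66)*214/7 = 5481 - 1*(-14124/7) = 5481 + 14124/7 = 52491/7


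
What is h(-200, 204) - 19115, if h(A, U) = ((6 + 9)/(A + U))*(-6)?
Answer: -38275/2 ≈ -19138.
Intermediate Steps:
h(A, U) = -90/(A + U) (h(A, U) = (15/(A + U))*(-6) = -90/(A + U))
h(-200, 204) - 19115 = -90/(-200 + 204) - 19115 = -90/4 - 19115 = -90*1/4 - 19115 = -45/2 - 19115 = -38275/2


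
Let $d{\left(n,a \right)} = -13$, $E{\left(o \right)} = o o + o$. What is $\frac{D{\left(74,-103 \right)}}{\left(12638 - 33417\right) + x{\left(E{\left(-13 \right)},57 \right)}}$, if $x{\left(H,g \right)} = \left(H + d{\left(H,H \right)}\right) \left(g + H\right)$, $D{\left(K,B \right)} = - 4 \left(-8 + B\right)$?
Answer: $\frac{111}{2420} \approx 0.045868$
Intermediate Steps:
$E{\left(o \right)} = o + o^{2}$ ($E{\left(o \right)} = o^{2} + o = o + o^{2}$)
$D{\left(K,B \right)} = 32 - 4 B$
$x{\left(H,g \right)} = \left(-13 + H\right) \left(H + g\right)$ ($x{\left(H,g \right)} = \left(H - 13\right) \left(g + H\right) = \left(-13 + H\right) \left(H + g\right)$)
$\frac{D{\left(74,-103 \right)}}{\left(12638 - 33417\right) + x{\left(E{\left(-13 \right)},57 \right)}} = \frac{32 - -412}{\left(12638 - 33417\right) + \left(\left(- 13 \left(1 - 13\right)\right)^{2} - 13 \left(- 13 \left(1 - 13\right)\right) - 741 + - 13 \left(1 - 13\right) 57\right)} = \frac{32 + 412}{-20779 + \left(\left(\left(-13\right) \left(-12\right)\right)^{2} - 13 \left(\left(-13\right) \left(-12\right)\right) - 741 + \left(-13\right) \left(-12\right) 57\right)} = \frac{444}{-20779 + \left(156^{2} - 2028 - 741 + 156 \cdot 57\right)} = \frac{444}{-20779 + \left(24336 - 2028 - 741 + 8892\right)} = \frac{444}{-20779 + 30459} = \frac{444}{9680} = 444 \cdot \frac{1}{9680} = \frac{111}{2420}$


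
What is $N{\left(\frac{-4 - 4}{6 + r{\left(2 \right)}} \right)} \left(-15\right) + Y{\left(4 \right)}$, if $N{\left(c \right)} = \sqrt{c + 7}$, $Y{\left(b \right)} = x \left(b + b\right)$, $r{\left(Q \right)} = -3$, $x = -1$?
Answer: $-8 - 5 \sqrt{39} \approx -39.225$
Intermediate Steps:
$Y{\left(b \right)} = - 2 b$ ($Y{\left(b \right)} = - (b + b) = - 2 b$)
$N{\left(c \right)} = \sqrt{7 + c}$
$N{\left(\frac{-4 - 4}{6 + r{\left(2 \right)}} \right)} \left(-15\right) + Y{\left(4 \right)} = \sqrt{7 + \frac{-4 - 4}{6 - 3}} \left(-15\right) - 8 = \sqrt{7 - \frac{8}{3}} \left(-15\right) - 8 = \sqrt{\frac{13}{3}} \left(-15\right) - 8 = \frac{\sqrt{39}}{3} \left(-15\right) - 8 = - 5 \sqrt{39} - 8 = -8 - 5 \sqrt{39}$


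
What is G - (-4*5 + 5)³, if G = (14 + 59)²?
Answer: 8704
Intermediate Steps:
G = 5329 (G = 73² = 5329)
G - (-4*5 + 5)³ = 5329 - (-4*5 + 5)³ = 5329 - (-20 + 5)³ = 5329 - 1*(-15)³ = 5329 - 1*(-3375) = 5329 + 3375 = 8704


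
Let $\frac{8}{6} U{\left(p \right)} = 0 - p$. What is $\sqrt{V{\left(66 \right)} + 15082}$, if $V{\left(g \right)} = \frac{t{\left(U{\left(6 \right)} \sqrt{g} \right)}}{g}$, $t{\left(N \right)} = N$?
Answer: $\frac{\sqrt{7299688 - 33 \sqrt{66}}}{22} \approx 122.81$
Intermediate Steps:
$U{\left(p \right)} = - \frac{3 p}{4}$ ($U{\left(p \right)} = \frac{3 \left(0 - p\right)}{4} = \frac{3 \left(- p\right)}{4} = - \frac{3 p}{4}$)
$V{\left(g \right)} = - \frac{9}{2 \sqrt{g}}$ ($V{\left(g \right)} = \frac{\left(- \frac{3}{4}\right) 6 \sqrt{g}}{g} = \frac{\left(- \frac{9}{2}\right) \sqrt{g}}{g} = - \frac{9}{2 \sqrt{g}}$)
$\sqrt{V{\left(66 \right)} + 15082} = \sqrt{- \frac{9}{2 \sqrt{66}} + 15082} = \sqrt{- \frac{9 \frac{\sqrt{66}}{66}}{2} + 15082} = \sqrt{- \frac{3 \sqrt{66}}{44} + 15082} = \sqrt{15082 - \frac{3 \sqrt{66}}{44}}$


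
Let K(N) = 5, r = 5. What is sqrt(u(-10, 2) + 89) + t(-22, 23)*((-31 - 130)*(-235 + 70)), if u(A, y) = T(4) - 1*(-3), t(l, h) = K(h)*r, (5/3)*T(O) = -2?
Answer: 664125 + sqrt(2270)/5 ≈ 6.6413e+5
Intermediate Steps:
T(O) = -6/5 (T(O) = (3/5)*(-2) = -6/5)
t(l, h) = 25 (t(l, h) = 5*5 = 25)
u(A, y) = 9/5 (u(A, y) = -6/5 - 1*(-3) = -6/5 + 3 = 9/5)
sqrt(u(-10, 2) + 89) + t(-22, 23)*((-31 - 130)*(-235 + 70)) = sqrt(9/5 + 89) + 25*((-31 - 130)*(-235 + 70)) = sqrt(454/5) + 25*(-161*(-165)) = sqrt(2270)/5 + 25*26565 = sqrt(2270)/5 + 664125 = 664125 + sqrt(2270)/5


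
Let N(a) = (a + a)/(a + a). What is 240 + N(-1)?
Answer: 241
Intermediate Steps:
N(a) = 1 (N(a) = (2*a)/((2*a)) = (2*a)*(1/(2*a)) = 1)
240 + N(-1) = 240 + 1 = 241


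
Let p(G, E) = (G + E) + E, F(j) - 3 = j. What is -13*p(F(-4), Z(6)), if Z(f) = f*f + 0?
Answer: -923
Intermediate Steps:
Z(f) = f² (Z(f) = f² + 0 = f²)
F(j) = 3 + j
p(G, E) = G + 2*E (p(G, E) = (E + G) + E = G + 2*E)
-13*p(F(-4), Z(6)) = -13*((3 - 4) + 2*6²) = -13*(-1 + 2*36) = -13*(-1 + 72) = -13*71 = -923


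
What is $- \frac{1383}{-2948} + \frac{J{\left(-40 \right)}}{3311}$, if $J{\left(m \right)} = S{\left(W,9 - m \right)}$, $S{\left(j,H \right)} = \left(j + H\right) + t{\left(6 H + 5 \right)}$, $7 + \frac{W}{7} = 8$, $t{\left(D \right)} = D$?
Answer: $\frac{46493}{80668} \approx 0.57635$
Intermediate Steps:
$W = 7$ ($W = -49 + 7 \cdot 8 = -49 + 56 = 7$)
$S{\left(j,H \right)} = 5 + j + 7 H$ ($S{\left(j,H \right)} = \left(j + H\right) + \left(6 H + 5\right) = \left(H + j\right) + \left(5 + 6 H\right) = 5 + j + 7 H$)
$J{\left(m \right)} = 75 - 7 m$ ($J{\left(m \right)} = 5 + 7 + 7 \left(9 - m\right) = 5 + 7 - \left(-63 + 7 m\right) = 75 - 7 m$)
$- \frac{1383}{-2948} + \frac{J{\left(-40 \right)}}{3311} = - \frac{1383}{-2948} + \frac{75 - -280}{3311} = \left(-1383\right) \left(- \frac{1}{2948}\right) + \left(75 + 280\right) \frac{1}{3311} = \frac{1383}{2948} + 355 \cdot \frac{1}{3311} = \frac{1383}{2948} + \frac{355}{3311} = \frac{46493}{80668}$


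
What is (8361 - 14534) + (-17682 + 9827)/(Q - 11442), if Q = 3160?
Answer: -51116931/8282 ≈ -6172.1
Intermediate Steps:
(8361 - 14534) + (-17682 + 9827)/(Q - 11442) = (8361 - 14534) + (-17682 + 9827)/(3160 - 11442) = -6173 - 7855/(-8282) = -6173 - 7855*(-1/8282) = -6173 + 7855/8282 = -51116931/8282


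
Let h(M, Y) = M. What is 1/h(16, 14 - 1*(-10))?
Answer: 1/16 ≈ 0.062500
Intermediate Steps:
1/h(16, 14 - 1*(-10)) = 1/16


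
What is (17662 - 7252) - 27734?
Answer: -17324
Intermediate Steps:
(17662 - 7252) - 27734 = 10410 - 27734 = -17324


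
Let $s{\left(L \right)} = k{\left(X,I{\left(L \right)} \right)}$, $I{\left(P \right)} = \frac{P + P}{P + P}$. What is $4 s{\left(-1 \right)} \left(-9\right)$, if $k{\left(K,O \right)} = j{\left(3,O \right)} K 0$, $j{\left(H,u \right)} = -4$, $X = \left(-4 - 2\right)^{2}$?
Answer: $0$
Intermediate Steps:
$I{\left(P \right)} = 1$ ($I{\left(P \right)} = \frac{2 P}{2 P} = 2 P \frac{1}{2 P} = 1$)
$X = 36$ ($X = \left(-6\right)^{2} = 36$)
$k{\left(K,O \right)} = 0$ ($k{\left(K,O \right)} = - 4 K 0 = 0$)
$s{\left(L \right)} = 0$
$4 s{\left(-1 \right)} \left(-9\right) = 4 \cdot 0 \left(-9\right) = 0 \left(-9\right) = 0$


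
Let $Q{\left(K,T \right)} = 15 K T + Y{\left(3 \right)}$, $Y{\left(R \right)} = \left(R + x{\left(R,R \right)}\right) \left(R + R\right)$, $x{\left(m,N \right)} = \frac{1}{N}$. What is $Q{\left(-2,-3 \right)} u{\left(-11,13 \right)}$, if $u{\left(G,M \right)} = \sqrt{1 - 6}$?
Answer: $110 i \sqrt{5} \approx 245.97 i$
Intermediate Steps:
$Y{\left(R \right)} = 2 R \left(R + \frac{1}{R}\right)$ ($Y{\left(R \right)} = \left(R + \frac{1}{R}\right) \left(R + R\right) = \left(R + \frac{1}{R}\right) 2 R = 2 R \left(R + \frac{1}{R}\right)$)
$Q{\left(K,T \right)} = 20 + 15 K T$ ($Q{\left(K,T \right)} = 15 K T + \left(2 + 2 \cdot 3^{2}\right) = 15 K T + \left(2 + 2 \cdot 9\right) = 15 K T + \left(2 + 18\right) = 15 K T + 20 = 20 + 15 K T$)
$u{\left(G,M \right)} = i \sqrt{5}$ ($u{\left(G,M \right)} = \sqrt{-5} = i \sqrt{5}$)
$Q{\left(-2,-3 \right)} u{\left(-11,13 \right)} = \left(20 + 15 \left(-2\right) \left(-3\right)\right) i \sqrt{5} = \left(20 + 90\right) i \sqrt{5} = 110 i \sqrt{5}$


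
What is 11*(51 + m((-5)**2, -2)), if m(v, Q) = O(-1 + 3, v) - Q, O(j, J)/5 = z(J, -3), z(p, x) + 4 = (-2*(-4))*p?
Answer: 11363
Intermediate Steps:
z(p, x) = -4 + 8*p (z(p, x) = -4 + (-2*(-4))*p = -4 + 8*p)
O(j, J) = -20 + 40*J (O(j, J) = 5*(-4 + 8*J) = -20 + 40*J)
m(v, Q) = -20 - Q + 40*v (m(v, Q) = (-20 + 40*v) - Q = -20 - Q + 40*v)
11*(51 + m((-5)**2, -2)) = 11*(51 + (-20 - 1*(-2) + 40*(-5)**2)) = 11*(51 + (-20 + 2 + 40*25)) = 11*(51 + (-20 + 2 + 1000)) = 11*(51 + 982) = 11*1033 = 11363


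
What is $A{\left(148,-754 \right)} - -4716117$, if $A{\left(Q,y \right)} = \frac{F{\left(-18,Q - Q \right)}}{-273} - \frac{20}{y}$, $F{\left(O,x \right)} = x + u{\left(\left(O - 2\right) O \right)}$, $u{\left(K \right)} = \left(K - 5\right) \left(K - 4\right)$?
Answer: $\frac{37333833479}{7917} \approx 4.7157 \cdot 10^{6}$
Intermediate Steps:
$u{\left(K \right)} = \left(-5 + K\right) \left(-4 + K\right)$
$F{\left(O,x \right)} = 20 + x + O^{2} \left(-2 + O\right)^{2} - 9 O \left(-2 + O\right)$ ($F{\left(O,x \right)} = x + \left(20 + \left(\left(O - 2\right) O\right)^{2} - 9 \left(O - 2\right) O\right) = x + \left(20 + \left(\left(-2 + O\right) O\right)^{2} - 9 \left(-2 + O\right) O\right) = x + \left(20 + \left(O \left(-2 + O\right)\right)^{2} - 9 O \left(-2 + O\right)\right) = x + \left(20 + O^{2} \left(-2 + O\right)^{2} - 9 O \left(-2 + O\right)\right) = 20 + x + O^{2} \left(-2 + O\right)^{2} - 9 O \left(-2 + O\right)$)
$A{\left(Q,y \right)} = - \frac{126380}{273} - \frac{20}{y}$ ($A{\left(Q,y \right)} = \frac{20 + \left(Q - Q\right) + \left(-18\right)^{2} \left(-2 - 18\right)^{2} - - 162 \left(-2 - 18\right)}{-273} - \frac{20}{y} = \left(20 + 0 + 324 \left(-20\right)^{2} - \left(-162\right) \left(-20\right)\right) \left(- \frac{1}{273}\right) - \frac{20}{y} = \left(20 + 0 + 324 \cdot 400 - 3240\right) \left(- \frac{1}{273}\right) - \frac{20}{y} = \left(20 + 0 + 129600 - 3240\right) \left(- \frac{1}{273}\right) - \frac{20}{y} = 126380 \left(- \frac{1}{273}\right) - \frac{20}{y} = - \frac{126380}{273} - \frac{20}{y}$)
$A{\left(148,-754 \right)} - -4716117 = \left(- \frac{126380}{273} - \frac{20}{-754}\right) - -4716117 = \left(- \frac{126380}{273} - - \frac{10}{377}\right) + 4716117 = \left(- \frac{126380}{273} + \frac{10}{377}\right) + 4716117 = - \frac{3664810}{7917} + 4716117 = \frac{37333833479}{7917}$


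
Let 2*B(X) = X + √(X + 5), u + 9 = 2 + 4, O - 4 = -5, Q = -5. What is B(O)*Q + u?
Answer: -11/2 ≈ -5.5000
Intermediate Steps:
O = -1 (O = 4 - 5 = -1)
u = -3 (u = -9 + (2 + 4) = -9 + 6 = -3)
B(X) = X/2 + √(5 + X)/2 (B(X) = (X + √(X + 5))/2 = (X + √(5 + X))/2 = X/2 + √(5 + X)/2)
B(O)*Q + u = ((½)*(-1) + √(5 - 1)/2)*(-5) - 3 = (-½ + √4/2)*(-5) - 3 = (-½ + (½)*2)*(-5) - 3 = (-½ + 1)*(-5) - 3 = (½)*(-5) - 3 = -5/2 - 3 = -11/2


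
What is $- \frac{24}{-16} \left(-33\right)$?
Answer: $- \frac{99}{2} \approx -49.5$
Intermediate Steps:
$- \frac{24}{-16} \left(-33\right) = \left(-24\right) \left(- \frac{1}{16}\right) \left(-33\right) = \frac{3}{2} \left(-33\right) = - \frac{99}{2}$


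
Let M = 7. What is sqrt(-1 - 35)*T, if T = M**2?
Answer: 294*I ≈ 294.0*I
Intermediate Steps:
T = 49 (T = 7**2 = 49)
sqrt(-1 - 35)*T = sqrt(-1 - 35)*49 = sqrt(-36)*49 = (6*I)*49 = 294*I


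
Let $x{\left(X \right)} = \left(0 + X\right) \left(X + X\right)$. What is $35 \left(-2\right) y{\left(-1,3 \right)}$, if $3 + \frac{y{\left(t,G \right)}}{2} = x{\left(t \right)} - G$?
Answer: $560$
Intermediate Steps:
$x{\left(X \right)} = 2 X^{2}$ ($x{\left(X \right)} = X 2 X = 2 X^{2}$)
$y{\left(t,G \right)} = -6 - 2 G + 4 t^{2}$ ($y{\left(t,G \right)} = -6 + 2 \left(2 t^{2} - G\right) = -6 + 2 \left(- G + 2 t^{2}\right) = -6 - \left(- 4 t^{2} + 2 G\right) = -6 - 2 G + 4 t^{2}$)
$35 \left(-2\right) y{\left(-1,3 \right)} = 35 \left(-2\right) \left(-6 - 6 + 4 \left(-1\right)^{2}\right) = - 70 \left(-6 - 6 + 4 \cdot 1\right) = - 70 \left(-6 - 6 + 4\right) = \left(-70\right) \left(-8\right) = 560$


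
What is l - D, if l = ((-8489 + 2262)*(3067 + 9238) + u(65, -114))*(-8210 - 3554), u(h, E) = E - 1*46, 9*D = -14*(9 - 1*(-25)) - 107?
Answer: 8112578569603/9 ≈ 9.0140e+11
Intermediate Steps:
D = -583/9 (D = (-14*(9 - 1*(-25)) - 107)/9 = (-14*(9 + 25) - 107)/9 = (-14*34 - 107)/9 = (-476 - 107)/9 = (⅑)*(-583) = -583/9 ≈ -64.778)
u(h, E) = -46 + E (u(h, E) = E - 46 = -46 + E)
l = 901397618780 (l = ((-8489 + 2262)*(3067 + 9238) + (-46 - 114))*(-8210 - 3554) = (-6227*12305 - 160)*(-11764) = (-76623235 - 160)*(-11764) = -76623395*(-11764) = 901397618780)
l - D = 901397618780 - 1*(-583/9) = 901397618780 + 583/9 = 8112578569603/9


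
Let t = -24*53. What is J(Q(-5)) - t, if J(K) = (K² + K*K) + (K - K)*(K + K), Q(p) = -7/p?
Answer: 31898/25 ≈ 1275.9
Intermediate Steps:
t = -1272
J(K) = 2*K² (J(K) = (K² + K²) + 0*(2*K) = 2*K² + 0 = 2*K²)
J(Q(-5)) - t = 2*(-7/(-5))² - 1*(-1272) = 2*(-7*(-⅕))² + 1272 = 2*(7/5)² + 1272 = 2*(49/25) + 1272 = 98/25 + 1272 = 31898/25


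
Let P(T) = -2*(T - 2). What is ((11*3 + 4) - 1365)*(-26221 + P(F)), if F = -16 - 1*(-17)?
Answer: 34818832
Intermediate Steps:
F = 1 (F = -16 + 17 = 1)
P(T) = 4 - 2*T (P(T) = -2*(-2 + T) = 4 - 2*T)
((11*3 + 4) - 1365)*(-26221 + P(F)) = ((11*3 + 4) - 1365)*(-26221 + (4 - 2*1)) = ((33 + 4) - 1365)*(-26221 + (4 - 2)) = (37 - 1365)*(-26221 + 2) = -1328*(-26219) = 34818832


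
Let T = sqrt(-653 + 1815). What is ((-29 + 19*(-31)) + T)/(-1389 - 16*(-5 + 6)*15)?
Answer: 206/543 - sqrt(1162)/1629 ≈ 0.35845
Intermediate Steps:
T = sqrt(1162) ≈ 34.088
((-29 + 19*(-31)) + T)/(-1389 - 16*(-5 + 6)*15) = ((-29 + 19*(-31)) + sqrt(1162))/(-1389 - 16*(-5 + 6)*15) = ((-29 - 589) + sqrt(1162))/(-1389 - 16*1*15) = (-618 + sqrt(1162))/(-1389 - 16*15) = (-618 + sqrt(1162))/(-1389 - 240) = (-618 + sqrt(1162))/(-1629) = (-618 + sqrt(1162))*(-1/1629) = 206/543 - sqrt(1162)/1629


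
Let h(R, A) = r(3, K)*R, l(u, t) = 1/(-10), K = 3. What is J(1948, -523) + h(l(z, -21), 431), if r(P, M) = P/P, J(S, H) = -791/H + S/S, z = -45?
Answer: 12617/5230 ≈ 2.4124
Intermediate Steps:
J(S, H) = 1 - 791/H (J(S, H) = -791/H + 1 = 1 - 791/H)
r(P, M) = 1
l(u, t) = -1/10
h(R, A) = R (h(R, A) = 1*R = R)
J(1948, -523) + h(l(z, -21), 431) = (-791 - 523)/(-523) - 1/10 = -1/523*(-1314) - 1/10 = 1314/523 - 1/10 = 12617/5230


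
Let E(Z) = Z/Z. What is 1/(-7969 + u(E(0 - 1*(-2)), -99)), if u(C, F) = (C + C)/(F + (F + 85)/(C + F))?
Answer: -346/2757281 ≈ -0.00012549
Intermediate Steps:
E(Z) = 1
u(C, F) = 2*C/(F + (85 + F)/(C + F)) (u(C, F) = (2*C)/(F + (85 + F)/(C + F)) = 2*C/(F + (85 + F)/(C + F)))
1/(-7969 + u(E(0 - 1*(-2)), -99)) = 1/(-7969 + 2*1*(1 - 99)/(85 - 99 + (-99)² + 1*(-99))) = 1/(-7969 + 2*1*(-98)/(85 - 99 + 9801 - 99)) = 1/(-7969 + 2*1*(-98)/9688) = 1/(-7969 + 2*1*(1/9688)*(-98)) = 1/(-7969 - 7/346) = 1/(-2757281/346) = -346/2757281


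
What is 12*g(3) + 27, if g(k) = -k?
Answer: -9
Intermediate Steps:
12*g(3) + 27 = 12*(-1*3) + 27 = 12*(-3) + 27 = -36 + 27 = -9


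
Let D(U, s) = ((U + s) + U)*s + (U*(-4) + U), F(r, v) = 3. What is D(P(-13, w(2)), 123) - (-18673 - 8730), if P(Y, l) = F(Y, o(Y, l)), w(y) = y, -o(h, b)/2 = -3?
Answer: 43261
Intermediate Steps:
o(h, b) = 6 (o(h, b) = -2*(-3) = 6)
P(Y, l) = 3
D(U, s) = -3*U + s*(s + 2*U) (D(U, s) = (s + 2*U)*s + (-4*U + U) = s*(s + 2*U) - 3*U = -3*U + s*(s + 2*U))
D(P(-13, w(2)), 123) - (-18673 - 8730) = (123**2 - 3*3 + 2*3*123) - (-18673 - 8730) = (15129 - 9 + 738) - 1*(-27403) = 15858 + 27403 = 43261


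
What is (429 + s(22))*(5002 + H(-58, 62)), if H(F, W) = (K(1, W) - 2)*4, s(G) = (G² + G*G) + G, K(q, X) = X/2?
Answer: 7262442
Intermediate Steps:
K(q, X) = X/2 (K(q, X) = X*(½) = X/2)
s(G) = G + 2*G² (s(G) = (G² + G²) + G = 2*G² + G = G + 2*G²)
H(F, W) = -8 + 2*W (H(F, W) = (W/2 - 2)*4 = (-2 + W/2)*4 = -8 + 2*W)
(429 + s(22))*(5002 + H(-58, 62)) = (429 + 22*(1 + 2*22))*(5002 + (-8 + 2*62)) = (429 + 22*(1 + 44))*(5002 + (-8 + 124)) = (429 + 22*45)*(5002 + 116) = (429 + 990)*5118 = 1419*5118 = 7262442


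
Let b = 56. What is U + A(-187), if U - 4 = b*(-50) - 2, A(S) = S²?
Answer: 32171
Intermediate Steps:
U = -2798 (U = 4 + (56*(-50) - 2) = 4 + (-2800 - 2) = 4 - 2802 = -2798)
U + A(-187) = -2798 + (-187)² = -2798 + 34969 = 32171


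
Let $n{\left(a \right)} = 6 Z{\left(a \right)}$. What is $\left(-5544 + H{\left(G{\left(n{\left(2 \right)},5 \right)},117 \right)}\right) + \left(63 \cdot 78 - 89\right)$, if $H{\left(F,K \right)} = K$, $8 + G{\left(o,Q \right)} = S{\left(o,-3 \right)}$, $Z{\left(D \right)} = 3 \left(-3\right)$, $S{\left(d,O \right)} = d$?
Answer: $-602$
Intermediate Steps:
$Z{\left(D \right)} = -9$
$n{\left(a \right)} = -54$ ($n{\left(a \right)} = 6 \left(-9\right) = -54$)
$G{\left(o,Q \right)} = -8 + o$
$\left(-5544 + H{\left(G{\left(n{\left(2 \right)},5 \right)},117 \right)}\right) + \left(63 \cdot 78 - 89\right) = \left(-5544 + 117\right) + \left(63 \cdot 78 - 89\right) = -5427 + \left(4914 - 89\right) = -5427 + 4825 = -602$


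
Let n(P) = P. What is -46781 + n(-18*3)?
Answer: -46835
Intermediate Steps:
-46781 + n(-18*3) = -46781 - 18*3 = -46781 - 54 = -46835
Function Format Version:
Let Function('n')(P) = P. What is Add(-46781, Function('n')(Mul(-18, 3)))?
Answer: -46835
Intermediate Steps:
Add(-46781, Function('n')(Mul(-18, 3))) = Add(-46781, Mul(-18, 3)) = Add(-46781, -54) = -46835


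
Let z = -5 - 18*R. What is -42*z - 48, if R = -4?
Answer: -2862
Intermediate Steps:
z = 67 (z = -5 - 18*(-4) = -5 - 3*(-24) = -5 + 72 = 67)
-42*z - 48 = -42*67 - 48 = -2814 - 48 = -2862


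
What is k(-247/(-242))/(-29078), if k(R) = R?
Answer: -247/7036876 ≈ -3.5101e-5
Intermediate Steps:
k(-247/(-242))/(-29078) = -247/(-242)/(-29078) = -247*(-1/242)*(-1/29078) = (247/242)*(-1/29078) = -247/7036876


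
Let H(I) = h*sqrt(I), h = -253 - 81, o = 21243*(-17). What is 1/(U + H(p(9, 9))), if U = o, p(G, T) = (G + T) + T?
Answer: -120377/43470862383 + 334*sqrt(3)/43470862383 ≈ -2.7558e-6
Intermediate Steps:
p(G, T) = G + 2*T
o = -361131
h = -334
H(I) = -334*sqrt(I)
U = -361131
1/(U + H(p(9, 9))) = 1/(-361131 - 334*sqrt(9 + 2*9)) = 1/(-361131 - 334*sqrt(9 + 18)) = 1/(-361131 - 1002*sqrt(3))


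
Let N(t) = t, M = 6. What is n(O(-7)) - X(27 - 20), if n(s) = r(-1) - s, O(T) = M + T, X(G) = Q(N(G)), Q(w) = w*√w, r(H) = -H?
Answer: 2 - 7*√7 ≈ -16.520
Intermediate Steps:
Q(w) = w^(3/2)
X(G) = G^(3/2)
O(T) = 6 + T
n(s) = 1 - s (n(s) = -1*(-1) - s = 1 - s)
n(O(-7)) - X(27 - 20) = (1 - (6 - 7)) - (27 - 20)^(3/2) = (1 - 1*(-1)) - 7^(3/2) = (1 + 1) - 7*√7 = 2 - 7*√7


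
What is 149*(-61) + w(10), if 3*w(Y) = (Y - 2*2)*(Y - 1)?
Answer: -9071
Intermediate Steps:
w(Y) = (-1 + Y)*(-4 + Y)/3 (w(Y) = ((Y - 2*2)*(Y - 1))/3 = ((Y - 4)*(-1 + Y))/3 = ((-4 + Y)*(-1 + Y))/3 = ((-1 + Y)*(-4 + Y))/3 = (-1 + Y)*(-4 + Y)/3)
149*(-61) + w(10) = 149*(-61) + (4/3 - 5/3*10 + (⅓)*10²) = -9089 + (4/3 - 50/3 + (⅓)*100) = -9089 + (4/3 - 50/3 + 100/3) = -9089 + 18 = -9071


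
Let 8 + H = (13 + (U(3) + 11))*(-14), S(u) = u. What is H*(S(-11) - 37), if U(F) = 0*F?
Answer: 16512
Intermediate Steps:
U(F) = 0
H = -344 (H = -8 + (13 + (0 + 11))*(-14) = -8 + (13 + 11)*(-14) = -8 + 24*(-14) = -8 - 336 = -344)
H*(S(-11) - 37) = -344*(-11 - 37) = -344*(-48) = 16512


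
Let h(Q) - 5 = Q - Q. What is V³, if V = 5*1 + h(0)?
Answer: 1000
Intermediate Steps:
h(Q) = 5 (h(Q) = 5 + (Q - Q) = 5 + 0 = 5)
V = 10 (V = 5*1 + 5 = 5 + 5 = 10)
V³ = 10³ = 1000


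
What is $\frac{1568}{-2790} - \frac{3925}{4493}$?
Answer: $- \frac{8997887}{6267735} \approx -1.4356$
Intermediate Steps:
$\frac{1568}{-2790} - \frac{3925}{4493} = 1568 \left(- \frac{1}{2790}\right) - \frac{3925}{4493} = - \frac{784}{1395} - \frac{3925}{4493} = - \frac{8997887}{6267735}$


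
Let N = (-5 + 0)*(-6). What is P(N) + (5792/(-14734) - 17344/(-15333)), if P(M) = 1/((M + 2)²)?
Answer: 85482691331/115669208064 ≈ 0.73903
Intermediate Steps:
N = 30 (N = -5*(-6) = 30)
P(M) = (2 + M)⁻² (P(M) = 1/((2 + M)²) = (2 + M)⁻²)
P(N) + (5792/(-14734) - 17344/(-15333)) = (2 + 30)⁻² + (5792/(-14734) - 17344/(-15333)) = 32⁻² + (5792*(-1/14734) - 17344*(-1/15333)) = 1/1024 + (-2896/7367 + 17344/15333) = 1/1024 + 83368880/112958211 = 85482691331/115669208064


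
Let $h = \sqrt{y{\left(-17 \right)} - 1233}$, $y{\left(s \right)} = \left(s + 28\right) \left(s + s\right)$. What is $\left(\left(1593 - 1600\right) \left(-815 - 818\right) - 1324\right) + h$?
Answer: $10107 + i \sqrt{1607} \approx 10107.0 + 40.087 i$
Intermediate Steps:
$y{\left(s \right)} = 2 s \left(28 + s\right)$ ($y{\left(s \right)} = \left(28 + s\right) 2 s = 2 s \left(28 + s\right)$)
$h = i \sqrt{1607}$ ($h = \sqrt{2 \left(-17\right) \left(28 - 17\right) - 1233} = \sqrt{2 \left(-17\right) 11 - 1233} = \sqrt{-374 - 1233} = \sqrt{-1607} = i \sqrt{1607} \approx 40.087 i$)
$\left(\left(1593 - 1600\right) \left(-815 - 818\right) - 1324\right) + h = \left(\left(1593 - 1600\right) \left(-815 - 818\right) - 1324\right) + i \sqrt{1607} = \left(\left(-7\right) \left(-1633\right) - 1324\right) + i \sqrt{1607} = \left(11431 - 1324\right) + i \sqrt{1607} = 10107 + i \sqrt{1607}$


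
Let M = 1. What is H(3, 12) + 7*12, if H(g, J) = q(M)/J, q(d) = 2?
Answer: 505/6 ≈ 84.167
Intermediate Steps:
H(g, J) = 2/J
H(3, 12) + 7*12 = 2/12 + 7*12 = 2*(1/12) + 84 = ⅙ + 84 = 505/6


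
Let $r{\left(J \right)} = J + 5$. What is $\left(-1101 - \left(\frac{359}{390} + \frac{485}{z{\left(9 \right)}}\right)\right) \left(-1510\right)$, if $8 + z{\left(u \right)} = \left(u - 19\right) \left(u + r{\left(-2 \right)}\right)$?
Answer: $\frac{4138813511}{2496} \approx 1.6582 \cdot 10^{6}$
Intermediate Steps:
$r{\left(J \right)} = 5 + J$
$z{\left(u \right)} = -8 + \left(-19 + u\right) \left(3 + u\right)$ ($z{\left(u \right)} = -8 + \left(u - 19\right) \left(u + \left(5 - 2\right)\right) = -8 + \left(-19 + u\right) \left(u + 3\right) = -8 + \left(-19 + u\right) \left(3 + u\right)$)
$\left(-1101 - \left(\frac{359}{390} + \frac{485}{z{\left(9 \right)}}\right)\right) \left(-1510\right) = \left(-1101 - \left(\frac{359}{390} + \frac{485}{-65 + 9^{2} - 144}\right)\right) \left(-1510\right) = \left(-1101 - \left(\frac{359}{390} + \frac{485}{-65 + 81 - 144}\right)\right) \left(-1510\right) = \left(-1101 - \left(\frac{359}{390} + \frac{485}{-128}\right)\right) \left(-1510\right) = \left(-1101 - - \frac{71599}{24960}\right) \left(-1510\right) = \left(-1101 + \left(\frac{485}{128} - \frac{359}{390}\right)\right) \left(-1510\right) = \left(-1101 + \frac{71599}{24960}\right) \left(-1510\right) = \left(- \frac{27409361}{24960}\right) \left(-1510\right) = \frac{4138813511}{2496}$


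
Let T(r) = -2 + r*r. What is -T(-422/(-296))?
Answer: -713/21904 ≈ -0.032551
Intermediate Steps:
T(r) = -2 + r²
-T(-422/(-296)) = -(-2 + (-422/(-296))²) = -(-2 + (-422*(-1/296))²) = -(-2 + (211/148)²) = -(-2 + 44521/21904) = -1*713/21904 = -713/21904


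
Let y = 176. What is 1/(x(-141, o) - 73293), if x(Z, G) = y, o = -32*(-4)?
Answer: -1/73117 ≈ -1.3677e-5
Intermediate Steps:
o = 128
x(Z, G) = 176
1/(x(-141, o) - 73293) = 1/(176 - 73293) = 1/(-73117) = -1/73117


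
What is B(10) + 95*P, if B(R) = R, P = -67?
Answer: -6355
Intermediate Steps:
B(10) + 95*P = 10 + 95*(-67) = 10 - 6365 = -6355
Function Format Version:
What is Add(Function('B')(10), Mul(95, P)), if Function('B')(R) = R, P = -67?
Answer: -6355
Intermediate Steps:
Add(Function('B')(10), Mul(95, P)) = Add(10, Mul(95, -67)) = Add(10, -6365) = -6355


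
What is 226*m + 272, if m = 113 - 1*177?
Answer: -14192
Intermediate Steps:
m = -64 (m = 113 - 177 = -64)
226*m + 272 = 226*(-64) + 272 = -14464 + 272 = -14192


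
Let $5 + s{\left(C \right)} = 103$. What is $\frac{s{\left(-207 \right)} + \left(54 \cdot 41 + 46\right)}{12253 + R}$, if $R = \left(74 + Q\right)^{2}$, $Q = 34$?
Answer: $\frac{2358}{23917} \approx 0.098591$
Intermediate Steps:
$R = 11664$ ($R = \left(74 + 34\right)^{2} = 108^{2} = 11664$)
$s{\left(C \right)} = 98$ ($s{\left(C \right)} = -5 + 103 = 98$)
$\frac{s{\left(-207 \right)} + \left(54 \cdot 41 + 46\right)}{12253 + R} = \frac{98 + \left(54 \cdot 41 + 46\right)}{12253 + 11664} = \frac{98 + \left(2214 + 46\right)}{23917} = \left(98 + 2260\right) \frac{1}{23917} = 2358 \cdot \frac{1}{23917} = \frac{2358}{23917}$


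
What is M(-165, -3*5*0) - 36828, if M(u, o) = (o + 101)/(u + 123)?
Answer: -1546877/42 ≈ -36830.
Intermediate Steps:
M(u, o) = (101 + o)/(123 + u)
M(-165, -3*5*0) - 36828 = (101 - 3*5*0)/(123 - 165) - 36828 = (101 - 15*0)/(-42) - 36828 = -(101 + 0)/42 - 36828 = -1/42*101 - 36828 = -101/42 - 36828 = -1546877/42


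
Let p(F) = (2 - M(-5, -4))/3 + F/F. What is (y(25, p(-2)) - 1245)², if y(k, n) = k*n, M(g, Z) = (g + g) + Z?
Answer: 10627600/9 ≈ 1.1808e+6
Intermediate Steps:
M(g, Z) = Z + 2*g (M(g, Z) = 2*g + Z = Z + 2*g)
p(F) = 19/3 (p(F) = (2 - (-4 + 2*(-5)))/3 + F/F = (2 - (-4 - 10))*(⅓) + 1 = (2 - 1*(-14))*(⅓) + 1 = (2 + 14)*(⅓) + 1 = 16*(⅓) + 1 = 16/3 + 1 = 19/3)
(y(25, p(-2)) - 1245)² = (25*(19/3) - 1245)² = (475/3 - 1245)² = (-3260/3)² = 10627600/9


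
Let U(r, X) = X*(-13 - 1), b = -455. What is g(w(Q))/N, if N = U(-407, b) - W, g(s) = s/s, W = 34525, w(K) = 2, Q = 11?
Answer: -1/28155 ≈ -3.5518e-5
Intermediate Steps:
U(r, X) = -14*X (U(r, X) = X*(-14) = -14*X)
g(s) = 1
N = -28155 (N = -14*(-455) - 1*34525 = 6370 - 34525 = -28155)
g(w(Q))/N = 1/(-28155) = 1*(-1/28155) = -1/28155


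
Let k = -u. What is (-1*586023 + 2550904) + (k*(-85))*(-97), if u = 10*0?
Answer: 1964881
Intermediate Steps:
u = 0
k = 0 (k = -1*0 = 0)
(-1*586023 + 2550904) + (k*(-85))*(-97) = (-1*586023 + 2550904) + (0*(-85))*(-97) = (-586023 + 2550904) + 0*(-97) = 1964881 + 0 = 1964881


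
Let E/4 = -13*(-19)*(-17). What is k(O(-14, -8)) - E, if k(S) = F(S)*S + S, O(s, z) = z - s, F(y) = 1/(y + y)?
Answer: 33605/2 ≈ 16803.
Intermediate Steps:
F(y) = 1/(2*y)
k(S) = 1/2 + S (k(S) = (1/(2*S))*S + S = 1/2 + S)
E = -16796 (E = 4*(-13*(-19)*(-17)) = 4*(247*(-17)) = 4*(-4199) = -16796)
k(O(-14, -8)) - E = (1/2 + (-8 - 1*(-14))) - 1*(-16796) = (1/2 + (-8 + 14)) + 16796 = (1/2 + 6) + 16796 = 13/2 + 16796 = 33605/2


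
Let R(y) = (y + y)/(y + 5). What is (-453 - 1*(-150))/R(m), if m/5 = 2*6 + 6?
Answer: -1919/12 ≈ -159.92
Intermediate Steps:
m = 90 (m = 5*(2*6 + 6) = 5*(12 + 6) = 5*18 = 90)
R(y) = 2*y/(5 + y) (R(y) = (2*y)/(5 + y) = 2*y/(5 + y))
(-453 - 1*(-150))/R(m) = (-453 - 1*(-150))/((2*90/(5 + 90))) = (-453 + 150)/((2*90/95)) = -303/(2*90*(1/95)) = -303/36/19 = -303*19/36 = -1919/12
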